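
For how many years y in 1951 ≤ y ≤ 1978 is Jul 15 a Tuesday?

Day of week of July 15 in each year:
1951: Sun, 1952: Tue ✓, 1953: Wed, 1954: Thu, 1955: Fri, 1956: Sun, 1957: Mon, 1958: Tue ✓, 1959: Wed, 1960: Fri, 1961: Sat, 1962: Sun, 1963: Mon, 1964: Wed, 1965: Thu, 1966: Fri, 1967: Sat, 1968: Mon, 1969: Tue ✓, 1970: Wed, 1971: Thu, 1972: Sat, 1973: Sun, 1974: Mon, 1975: Tue ✓, 1976: Thu, 1977: Fri, 1978: Sat
Tuesdays: 1952, 1958, 1969, 1975.

4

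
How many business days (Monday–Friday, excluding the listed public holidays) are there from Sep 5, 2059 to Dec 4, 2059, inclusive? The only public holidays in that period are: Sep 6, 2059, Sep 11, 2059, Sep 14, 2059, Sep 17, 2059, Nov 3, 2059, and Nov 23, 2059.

62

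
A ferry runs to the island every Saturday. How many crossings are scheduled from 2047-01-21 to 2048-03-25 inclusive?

61

2047-01-21 is a Monday.
From 2047-01-21 to 2048-03-25 is 430 days inclusive.
430 = 7 × 61 + 3, so there are 61 full weeks plus 3 extra days.
Each full week contributes one Saturday: 61 so far.
The 3 extra days are Mon, Tue, Wed — none qualify.
Total: 61 + 0 = 61.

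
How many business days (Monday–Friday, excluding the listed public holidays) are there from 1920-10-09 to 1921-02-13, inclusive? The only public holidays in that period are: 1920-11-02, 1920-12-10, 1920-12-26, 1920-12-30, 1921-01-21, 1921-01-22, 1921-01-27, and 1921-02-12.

1920-10-09 is a Saturday.
The range spans 128 days (inclusive of both endpoints).
128 = 7 × 18 + 2, so there are 18 full weeks plus 2 extra days.
Each full week contributes 5 weekdays (Mon–Fri): 18 × 5 = 90.
The 2 extra days are Saturday, Sunday — none qualify.
Total: 90 + 0 = 90.
Holidays: 1920-11-02 (Tue); 1920-12-10 (Fri); 1920-12-26 (Sun); 1920-12-30 (Thu); 1921-01-21 (Fri); 1921-01-22 (Sat); 1921-01-27 (Thu); 1921-02-12 (Sat).
5 of the 8 holidays fall on weekdays; the rest are weekends and were already excluded.
Business days: 90 − 5 = 85.

85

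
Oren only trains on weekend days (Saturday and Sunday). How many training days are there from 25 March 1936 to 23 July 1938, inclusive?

25 March 1936 is a Wednesday.
That's 851 days from start to end, counting both.
851 = 7 × 121 + 4, so there are 121 full weeks plus 4 extra days.
Each full week contributes 2 weekend days (Sat, Sun): 121 × 2 = 242.
The 4 extra days are Wednesday, Thursday, Friday, Saturday — 1 of them qualifies.
Total: 242 + 1 = 243.

243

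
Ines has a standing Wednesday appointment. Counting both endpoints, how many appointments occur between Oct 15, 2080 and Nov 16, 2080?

Oct 15, 2080 is a Tuesday.
From Oct 15, 2080 to Nov 16, 2080 is 33 days inclusive.
33 = 7 × 4 + 5, so there are 4 full weeks plus 5 extra days.
Each full week contributes one Wednesday: 4 so far.
The 5 extra days are Tuesday, Wednesday, Thursday, Friday, Saturday — 1 of them qualifies.
Total: 4 + 1 = 5.

5 Wednesdays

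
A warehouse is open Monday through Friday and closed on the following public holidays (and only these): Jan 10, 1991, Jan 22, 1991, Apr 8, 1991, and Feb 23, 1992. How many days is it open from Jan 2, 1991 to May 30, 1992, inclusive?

365

Jan 2, 1991 is a Wednesday.
The range spans 515 days (inclusive of both endpoints).
515 = 7 × 73 + 4, so there are 73 full weeks plus 4 extra days.
Each full week contributes 5 weekdays (Mon–Fri): 73 × 5 = 365.
The 4 extra days are Wed, Thu, Fri, Sat — 3 of them qualify.
Total: 365 + 3 = 368.
Holidays: Jan 10, 1991 (Thu); Jan 22, 1991 (Tue); Apr 8, 1991 (Mon); Feb 23, 1992 (Sun).
3 of the 4 holidays fall on weekdays; the rest are weekends and were already excluded.
Business days: 368 − 3 = 365.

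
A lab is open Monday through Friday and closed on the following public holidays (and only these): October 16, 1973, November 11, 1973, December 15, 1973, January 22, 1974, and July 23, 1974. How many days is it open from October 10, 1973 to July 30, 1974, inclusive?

207

October 10, 1973 is a Wednesday.
That's 294 days from start to end, counting both.
294 = 7 × 42, so the span is exactly 42 full weeks.
Each full week contributes 5 weekdays (Mon–Fri): 42 × 5 = 210.
Holidays: October 16, 1973 (Tue); November 11, 1973 (Sun); December 15, 1973 (Sat); January 22, 1974 (Tue); July 23, 1974 (Tue).
3 of the 5 holidays fall on weekdays; the rest are weekends and were already excluded.
Business days: 210 − 3 = 207.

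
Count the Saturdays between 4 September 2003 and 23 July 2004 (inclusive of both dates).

4 September 2003 is a Thursday.
The range spans 324 days (inclusive of both endpoints).
324 = 7 × 46 + 2, so there are 46 full weeks plus 2 extra days.
Each full week contributes one Saturday: 46 so far.
The 2 extra days are Thursday, Friday — none qualify.
Total: 46 + 0 = 46.

46 Saturdays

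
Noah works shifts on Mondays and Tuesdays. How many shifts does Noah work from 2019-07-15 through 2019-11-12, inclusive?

2019-07-15 is a Monday.
The range spans 121 days (inclusive of both endpoints).
121 = 7 × 17 + 2, so there are 17 full weeks plus 2 extra days.
Each full week contributes 2 days from the set (Mon, Tue): 17 × 2 = 34.
The 2 extra days are Mon, Tue — 2 of them qualify.
Total: 34 + 2 = 36.

36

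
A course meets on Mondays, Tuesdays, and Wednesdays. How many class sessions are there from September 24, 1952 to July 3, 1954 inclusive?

277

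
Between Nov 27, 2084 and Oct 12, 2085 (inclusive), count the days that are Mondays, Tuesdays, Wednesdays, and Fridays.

Nov 27, 2084 is a Monday.
The range spans 320 days (inclusive of both endpoints).
320 = 7 × 45 + 5, so there are 45 full weeks plus 5 extra days.
Each full week contributes 4 days from the set (Mon, Tue, Wed, Fri): 45 × 4 = 180.
The 5 extra days are Monday, Tuesday, Wednesday, Thursday, Friday — 4 of them qualify.
Total: 180 + 4 = 184.

184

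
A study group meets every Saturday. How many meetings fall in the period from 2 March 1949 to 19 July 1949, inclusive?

20

2 March 1949 is a Wednesday.
From 2 March 1949 to 19 July 1949 is 140 days inclusive.
140 = 7 × 20, so the span is exactly 20 full weeks.
Each full week contributes one Saturday: 20 so far.
Total: 20.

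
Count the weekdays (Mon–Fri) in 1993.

261

1 January 1993 is a Friday.
The range spans 365 days (inclusive of both endpoints).
365 = 7 × 52 + 1, so there are 52 full weeks plus 1 extra day.
Each full week contributes 5 weekdays (Mon–Fri): 52 × 5 = 260.
The 1 extra day is Friday — 1 of them qualifies.
Total: 260 + 1 = 261.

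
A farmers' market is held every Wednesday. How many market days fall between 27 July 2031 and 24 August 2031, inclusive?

4 Wednesdays

27 July 2031 is a Sunday.
That's 29 days from start to end, counting both.
29 = 7 × 4 + 1, so there are 4 full weeks plus 1 extra day.
Each full week contributes one Wednesday: 4 so far.
The 1 extra day is Sunday — none qualify.
Total: 4 + 0 = 4.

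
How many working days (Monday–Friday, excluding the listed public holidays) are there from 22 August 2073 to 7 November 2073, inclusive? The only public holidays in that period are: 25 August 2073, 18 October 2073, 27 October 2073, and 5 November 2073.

22 August 2073 is a Tuesday.
The range spans 78 days (inclusive of both endpoints).
78 = 7 × 11 + 1, so there are 11 full weeks plus 1 extra day.
Each full week contributes 5 weekdays (Mon–Fri): 11 × 5 = 55.
The 1 extra day is Tuesday — 1 of them qualifies.
Total: 55 + 1 = 56.
Holidays: 25 August 2073 (Fri); 18 October 2073 (Wed); 27 October 2073 (Fri); 5 November 2073 (Sun).
3 of the 4 holidays fall on weekdays; the rest are weekends and were already excluded.
Business days: 56 − 3 = 53.

53 working days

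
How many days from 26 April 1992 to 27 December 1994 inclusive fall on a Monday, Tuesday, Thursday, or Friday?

558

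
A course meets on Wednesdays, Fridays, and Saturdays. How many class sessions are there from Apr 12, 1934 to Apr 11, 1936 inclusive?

314

Apr 12, 1934 is a Thursday.
The range spans 731 days (inclusive of both endpoints).
731 = 7 × 104 + 3, so there are 104 full weeks plus 3 extra days.
Each full week contributes 3 days from the set (Wed, Fri, Sat): 104 × 3 = 312.
The 3 extra days are Thu, Fri, Sat — 2 of them qualify.
Total: 312 + 2 = 314.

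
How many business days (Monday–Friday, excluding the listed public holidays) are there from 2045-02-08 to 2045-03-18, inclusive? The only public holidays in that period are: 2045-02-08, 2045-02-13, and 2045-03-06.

25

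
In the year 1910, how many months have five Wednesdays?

4

A month has five Wednesdays exactly when Wednesday falls within its first (length − 28) days.
Jan: 31 days, starts Sat → 5 of Sat, Sun, Mon
Feb: 28 days, starts Tue → 5 of (none)
Mar: 31 days, starts Tue → 5 of Tue, Wed, Thu ✓
Apr: 30 days, starts Fri → 5 of Fri, Sat
May: 31 days, starts Sun → 5 of Sun, Mon, Tue
Jun: 30 days, starts Wed → 5 of Wed, Thu ✓
Jul: 31 days, starts Fri → 5 of Fri, Sat, Sun
Aug: 31 days, starts Mon → 5 of Mon, Tue, Wed ✓
Sep: 30 days, starts Thu → 5 of Thu, Fri
Oct: 31 days, starts Sat → 5 of Sat, Sun, Mon
Nov: 30 days, starts Tue → 5 of Tue, Wed ✓
Dec: 31 days, starts Thu → 5 of Thu, Fri, Sat
Months with five Wednesdays: Mar, Jun, Aug, Nov.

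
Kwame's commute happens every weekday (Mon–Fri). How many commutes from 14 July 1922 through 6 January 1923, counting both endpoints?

14 July 1922 is a Friday.
The range spans 177 days (inclusive of both endpoints).
177 = 7 × 25 + 2, so there are 25 full weeks plus 2 extra days.
Each full week contributes 5 weekdays (Mon–Fri): 25 × 5 = 125.
The 2 extra days are Fri, Sat — 1 of them qualifies.
Total: 125 + 1 = 126.

126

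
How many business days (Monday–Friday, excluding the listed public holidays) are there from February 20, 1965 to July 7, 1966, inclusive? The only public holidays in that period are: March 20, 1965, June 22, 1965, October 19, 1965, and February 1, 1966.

356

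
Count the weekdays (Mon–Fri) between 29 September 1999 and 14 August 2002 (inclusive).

29 September 1999 is a Wednesday.
That's 1051 days from start to end, counting both.
1051 = 7 × 150 + 1, so there are 150 full weeks plus 1 extra day.
Each full week contributes 5 weekdays (Mon–Fri): 150 × 5 = 750.
The 1 extra day is Wednesday — 1 of them qualifies.
Total: 750 + 1 = 751.

751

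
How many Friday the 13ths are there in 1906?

The 13th falls on a Friday when the month's 13th has weekday Fri.
Jan 13 is Sat; Feb 13 is Tue; Mar 13 is Tue; Apr 13 is Fri ✓; May 13 is Sun; Jun 13 is Wed; Jul 13 is Fri ✓; Aug 13 is Mon; Sep 13 is Thu; Oct 13 is Sat; Nov 13 is Tue; Dec 13 is Thu.
Friday the 13ths: Apr, Jul.

2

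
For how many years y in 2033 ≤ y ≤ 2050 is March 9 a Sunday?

2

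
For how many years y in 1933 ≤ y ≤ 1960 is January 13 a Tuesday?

4

Day of week of January 13 in each year:
1933: Fri, 1934: Sat, 1935: Sun, 1936: Mon, 1937: Wed, 1938: Thu, 1939: Fri, 1940: Sat, 1941: Mon, 1942: Tue ✓, 1943: Wed, 1944: Thu, 1945: Sat, 1946: Sun, 1947: Mon, 1948: Tue ✓, 1949: Thu, 1950: Fri, 1951: Sat, 1952: Sun, 1953: Tue ✓, 1954: Wed, 1955: Thu, 1956: Fri, 1957: Sun, 1958: Mon, 1959: Tue ✓, 1960: Wed
Tuesdays: 1942, 1948, 1953, 1959.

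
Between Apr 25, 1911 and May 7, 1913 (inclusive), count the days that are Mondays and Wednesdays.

Apr 25, 1911 is a Tuesday.
That's 744 days from start to end, counting both.
744 = 7 × 106 + 2, so there are 106 full weeks plus 2 extra days.
Each full week contributes 2 days from the set (Mon, Wed): 106 × 2 = 212.
The 2 extra days are Tuesday, Wednesday — 1 of them qualifies.
Total: 212 + 1 = 213.

213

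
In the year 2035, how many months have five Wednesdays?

4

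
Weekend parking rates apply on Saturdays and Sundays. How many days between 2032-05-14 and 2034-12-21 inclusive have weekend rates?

2032-05-14 is a Friday.
From 2032-05-14 to 2034-12-21 is 952 days inclusive.
952 = 7 × 136, so the span is exactly 136 full weeks.
Each full week contributes 2 weekend days (Sat, Sun): 136 × 2 = 272.

272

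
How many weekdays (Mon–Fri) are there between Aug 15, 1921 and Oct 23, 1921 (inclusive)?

Aug 15, 1921 is a Monday.
From Aug 15, 1921 to Oct 23, 1921 is 70 days inclusive.
70 = 7 × 10, so the span is exactly 10 full weeks.
Each full week contributes 5 weekdays (Mon–Fri): 10 × 5 = 50.
Total: 50.

50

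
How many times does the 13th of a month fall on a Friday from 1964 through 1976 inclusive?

21

Friday-the-13ths by year:
1964: Mar, Nov
1965: Aug
1966: May
1967: Jan, Oct
1968: Sep, Dec
1969: Jun
1970: Feb, Mar, Nov
1971: Aug
1972: Oct
1973: Apr, Jul
1974: Sep, Dec
1975: Jun
1976: Feb, Aug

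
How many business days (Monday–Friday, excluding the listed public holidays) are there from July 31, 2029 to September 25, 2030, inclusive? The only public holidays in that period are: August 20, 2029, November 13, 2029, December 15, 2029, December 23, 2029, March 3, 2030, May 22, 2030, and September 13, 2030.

298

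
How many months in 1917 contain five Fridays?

4

A month has five Fridays exactly when Friday falls within its first (length − 28) days.
Jan: 31 days, starts Mon → 5 of Mon, Tue, Wed
Feb: 28 days, starts Thu → 5 of (none)
Mar: 31 days, starts Thu → 5 of Thu, Fri, Sat ✓
Apr: 30 days, starts Sun → 5 of Sun, Mon
May: 31 days, starts Tue → 5 of Tue, Wed, Thu
Jun: 30 days, starts Fri → 5 of Fri, Sat ✓
Jul: 31 days, starts Sun → 5 of Sun, Mon, Tue
Aug: 31 days, starts Wed → 5 of Wed, Thu, Fri ✓
Sep: 30 days, starts Sat → 5 of Sat, Sun
Oct: 31 days, starts Mon → 5 of Mon, Tue, Wed
Nov: 30 days, starts Thu → 5 of Thu, Fri ✓
Dec: 31 days, starts Sat → 5 of Sat, Sun, Mon
Months with five Fridays: Mar, Jun, Aug, Nov.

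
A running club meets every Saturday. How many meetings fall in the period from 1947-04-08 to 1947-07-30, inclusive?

16 Saturdays

1947-04-08 is a Tuesday.
The range spans 114 days (inclusive of both endpoints).
114 = 7 × 16 + 2, so there are 16 full weeks plus 2 extra days.
Each full week contributes one Saturday: 16 so far.
The 2 extra days are Tuesday, Wednesday — none qualify.
Total: 16 + 0 = 16.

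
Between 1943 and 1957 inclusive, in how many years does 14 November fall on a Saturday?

1

Day of week of November 14 in each year:
1943: Sun, 1944: Tue, 1945: Wed, 1946: Thu, 1947: Fri, 1948: Sun, 1949: Mon, 1950: Tue, 1951: Wed, 1952: Fri, 1953: Sat ✓, 1954: Sun, 1955: Mon, 1956: Wed, 1957: Thu
Saturdays: 1953.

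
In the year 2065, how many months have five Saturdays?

A month has five Saturdays exactly when Saturday falls within its first (length − 28) days.
Jan: 31 days, starts Thu → 5 of Thu, Fri, Sat ✓
Feb: 28 days, starts Sun → 5 of (none)
Mar: 31 days, starts Sun → 5 of Sun, Mon, Tue
Apr: 30 days, starts Wed → 5 of Wed, Thu
May: 31 days, starts Fri → 5 of Fri, Sat, Sun ✓
Jun: 30 days, starts Mon → 5 of Mon, Tue
Jul: 31 days, starts Wed → 5 of Wed, Thu, Fri
Aug: 31 days, starts Sat → 5 of Sat, Sun, Mon ✓
Sep: 30 days, starts Tue → 5 of Tue, Wed
Oct: 31 days, starts Thu → 5 of Thu, Fri, Sat ✓
Nov: 30 days, starts Sun → 5 of Sun, Mon
Dec: 31 days, starts Tue → 5 of Tue, Wed, Thu
Months with five Saturdays: Jan, May, Aug, Oct.

4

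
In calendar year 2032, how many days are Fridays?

53

2032-01-01 is a Thursday.
From 2032-01-01 to 2032-12-31 is 366 days inclusive.
366 = 7 × 52 + 2, so there are 52 full weeks plus 2 extra days.
Each full week contributes one Friday: 52 so far.
The 2 extra days are Thursday, Friday — 1 of them qualifies.
Total: 52 + 1 = 53.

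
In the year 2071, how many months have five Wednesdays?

4

A month has five Wednesdays exactly when Wednesday falls within its first (length − 28) days.
Jan: 31 days, starts Thu → 5 of Thu, Fri, Sat
Feb: 28 days, starts Sun → 5 of (none)
Mar: 31 days, starts Sun → 5 of Sun, Mon, Tue
Apr: 30 days, starts Wed → 5 of Wed, Thu ✓
May: 31 days, starts Fri → 5 of Fri, Sat, Sun
Jun: 30 days, starts Mon → 5 of Mon, Tue
Jul: 31 days, starts Wed → 5 of Wed, Thu, Fri ✓
Aug: 31 days, starts Sat → 5 of Sat, Sun, Mon
Sep: 30 days, starts Tue → 5 of Tue, Wed ✓
Oct: 31 days, starts Thu → 5 of Thu, Fri, Sat
Nov: 30 days, starts Sun → 5 of Sun, Mon
Dec: 31 days, starts Tue → 5 of Tue, Wed, Thu ✓
Months with five Wednesdays: Apr, Jul, Sep, Dec.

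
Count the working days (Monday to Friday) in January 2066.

Jan 1, 2066 is a Friday.
The range spans 31 days (inclusive of both endpoints).
31 = 7 × 4 + 3, so there are 4 full weeks plus 3 extra days.
Each full week contributes 5 weekdays (Mon–Fri): 4 × 5 = 20.
The 3 extra days are Fri, Sat, Sun — 1 of them qualifies.
Total: 20 + 1 = 21.

21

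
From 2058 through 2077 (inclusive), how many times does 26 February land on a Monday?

2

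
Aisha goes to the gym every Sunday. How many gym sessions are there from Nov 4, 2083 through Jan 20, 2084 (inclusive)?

11

Nov 4, 2083 is a Thursday.
That's 78 days from start to end, counting both.
78 = 7 × 11 + 1, so there are 11 full weeks plus 1 extra day.
Each full week contributes one Sunday: 11 so far.
The 1 extra day is Thu — none qualify.
Total: 11 + 0 = 11.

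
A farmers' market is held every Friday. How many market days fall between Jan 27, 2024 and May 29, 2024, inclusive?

Jan 27, 2024 is a Saturday.
The range spans 124 days (inclusive of both endpoints).
124 = 7 × 17 + 5, so there are 17 full weeks plus 5 extra days.
Each full week contributes one Friday: 17 so far.
The 5 extra days are Saturday, Sunday, Monday, Tuesday, Wednesday — none qualify.
Total: 17 + 0 = 17.

17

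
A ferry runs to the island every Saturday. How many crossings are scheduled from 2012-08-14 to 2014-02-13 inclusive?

78

2012-08-14 is a Tuesday.
From 2012-08-14 to 2014-02-13 is 549 days inclusive.
549 = 7 × 78 + 3, so there are 78 full weeks plus 3 extra days.
Each full week contributes one Saturday: 78 so far.
The 3 extra days are Tuesday, Wednesday, Thursday — none qualify.
Total: 78 + 0 = 78.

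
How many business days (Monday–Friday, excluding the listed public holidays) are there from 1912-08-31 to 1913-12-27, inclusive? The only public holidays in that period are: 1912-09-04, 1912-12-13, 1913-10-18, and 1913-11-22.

1912-08-31 is a Saturday.
From 1912-08-31 to 1913-12-27 is 484 days inclusive.
484 = 7 × 69 + 1, so there are 69 full weeks plus 1 extra day.
Each full week contributes 5 weekdays (Mon–Fri): 69 × 5 = 345.
The 1 extra day is Sat — none qualify.
Total: 345 + 0 = 345.
Holidays: 1912-09-04 (Wed); 1912-12-13 (Fri); 1913-10-18 (Sat); 1913-11-22 (Sat).
2 of the 4 holidays fall on weekdays; the rest are weekends and were already excluded.
Business days: 345 − 2 = 343.

343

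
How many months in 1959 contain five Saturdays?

A month has five Saturdays exactly when Saturday falls within its first (length − 28) days.
Jan: 31 days, starts Thu → 5 of Thu, Fri, Sat ✓
Feb: 28 days, starts Sun → 5 of (none)
Mar: 31 days, starts Sun → 5 of Sun, Mon, Tue
Apr: 30 days, starts Wed → 5 of Wed, Thu
May: 31 days, starts Fri → 5 of Fri, Sat, Sun ✓
Jun: 30 days, starts Mon → 5 of Mon, Tue
Jul: 31 days, starts Wed → 5 of Wed, Thu, Fri
Aug: 31 days, starts Sat → 5 of Sat, Sun, Mon ✓
Sep: 30 days, starts Tue → 5 of Tue, Wed
Oct: 31 days, starts Thu → 5 of Thu, Fri, Sat ✓
Nov: 30 days, starts Sun → 5 of Sun, Mon
Dec: 31 days, starts Tue → 5 of Tue, Wed, Thu
Months with five Saturdays: Jan, May, Aug, Oct.

4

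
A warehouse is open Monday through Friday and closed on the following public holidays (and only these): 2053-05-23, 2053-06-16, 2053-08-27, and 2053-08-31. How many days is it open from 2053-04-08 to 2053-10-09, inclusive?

130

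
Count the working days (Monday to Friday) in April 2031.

22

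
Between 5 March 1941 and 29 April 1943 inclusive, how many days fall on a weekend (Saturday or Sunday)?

5 March 1941 is a Wednesday.
From 5 March 1941 to 29 April 1943 is 786 days inclusive.
786 = 7 × 112 + 2, so there are 112 full weeks plus 2 extra days.
Each full week contributes 2 weekend days (Sat, Sun): 112 × 2 = 224.
The 2 extra days are Wednesday, Thursday — none qualify.
Total: 224 + 0 = 224.

224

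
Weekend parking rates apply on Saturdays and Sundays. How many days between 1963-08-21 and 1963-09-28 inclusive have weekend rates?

11

1963-08-21 is a Wednesday.
The range spans 39 days (inclusive of both endpoints).
39 = 7 × 5 + 4, so there are 5 full weeks plus 4 extra days.
Each full week contributes 2 weekend days (Sat, Sun): 5 × 2 = 10.
The 4 extra days are Wed, Thu, Fri, Sat — 1 of them qualifies.
Total: 10 + 1 = 11.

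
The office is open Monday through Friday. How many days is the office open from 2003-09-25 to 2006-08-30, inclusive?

765

2003-09-25 is a Thursday.
From 2003-09-25 to 2006-08-30 is 1071 days inclusive.
1071 = 7 × 153, so the span is exactly 153 full weeks.
Each full week contributes 5 weekdays (Mon–Fri): 153 × 5 = 765.
Total: 765.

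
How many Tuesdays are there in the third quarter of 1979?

1 July 1979 is a Sunday.
The range spans 92 days (inclusive of both endpoints).
92 = 7 × 13 + 1, so there are 13 full weeks plus 1 extra day.
Each full week contributes one Tuesday: 13 so far.
The 1 extra day is Sun — none qualify.
Total: 13 + 0 = 13.

13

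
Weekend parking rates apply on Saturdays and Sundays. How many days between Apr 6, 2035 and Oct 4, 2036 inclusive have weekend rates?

157

Apr 6, 2035 is a Friday.
That's 548 days from start to end, counting both.
548 = 7 × 78 + 2, so there are 78 full weeks plus 2 extra days.
Each full week contributes 2 weekend days (Sat, Sun): 78 × 2 = 156.
The 2 extra days are Friday, Saturday — 1 of them qualifies.
Total: 156 + 1 = 157.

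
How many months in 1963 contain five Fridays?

4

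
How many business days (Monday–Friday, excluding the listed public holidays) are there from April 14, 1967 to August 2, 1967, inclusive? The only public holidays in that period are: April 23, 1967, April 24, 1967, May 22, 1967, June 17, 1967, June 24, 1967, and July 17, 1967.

April 14, 1967 is a Friday.
That's 111 days from start to end, counting both.
111 = 7 × 15 + 6, so there are 15 full weeks plus 6 extra days.
Each full week contributes 5 weekdays (Mon–Fri): 15 × 5 = 75.
The 6 extra days are Friday, Saturday, Sunday, Monday, Tuesday, Wednesday — 4 of them qualify.
Total: 75 + 4 = 79.
Holidays: April 23, 1967 (Sun); April 24, 1967 (Mon); May 22, 1967 (Mon); June 17, 1967 (Sat); June 24, 1967 (Sat); July 17, 1967 (Mon).
3 of the 6 holidays fall on weekdays; the rest are weekends and were already excluded.
Business days: 79 − 3 = 76.

76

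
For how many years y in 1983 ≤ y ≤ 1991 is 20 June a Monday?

Day of week of June 20 in each year:
1983: Mon ✓, 1984: Wed, 1985: Thu, 1986: Fri, 1987: Sat, 1988: Mon ✓, 1989: Tue, 1990: Wed, 1991: Thu
Mondays: 1983, 1988.

2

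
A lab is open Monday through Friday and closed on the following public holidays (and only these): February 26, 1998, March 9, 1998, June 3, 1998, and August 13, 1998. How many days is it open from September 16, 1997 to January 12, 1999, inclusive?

September 16, 1997 is a Tuesday.
That's 484 days from start to end, counting both.
484 = 7 × 69 + 1, so there are 69 full weeks plus 1 extra day.
Each full week contributes 5 weekdays (Mon–Fri): 69 × 5 = 345.
The 1 extra day is Tuesday — 1 of them qualifies.
Total: 345 + 1 = 346.
Holidays: February 26, 1998 (Thu); March 9, 1998 (Mon); June 3, 1998 (Wed); August 13, 1998 (Thu).
All 4 holidays fall on weekdays, so subtract 4.
Business days: 346 − 4 = 342.

342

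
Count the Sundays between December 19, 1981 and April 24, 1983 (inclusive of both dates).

71 Sundays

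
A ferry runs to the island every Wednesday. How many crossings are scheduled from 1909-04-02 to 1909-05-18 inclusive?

1909-04-02 is a Friday.
From 1909-04-02 to 1909-05-18 is 47 days inclusive.
47 = 7 × 6 + 5, so there are 6 full weeks plus 5 extra days.
Each full week contributes one Wednesday: 6 so far.
The 5 extra days are Friday, Saturday, Sunday, Monday, Tuesday — none qualify.
Total: 6 + 0 = 6.

6 Wednesdays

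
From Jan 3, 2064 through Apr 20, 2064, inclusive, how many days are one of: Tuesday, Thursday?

Jan 3, 2064 is a Thursday.
From Jan 3, 2064 to Apr 20, 2064 is 109 days inclusive.
109 = 7 × 15 + 4, so there are 15 full weeks plus 4 extra days.
Each full week contributes 2 days from the set (Tue, Thu): 15 × 2 = 30.
The 4 extra days are Thursday, Friday, Saturday, Sunday — 1 of them qualifies.
Total: 30 + 1 = 31.

31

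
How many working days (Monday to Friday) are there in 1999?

January 1, 1999 is a Friday.
The range spans 365 days (inclusive of both endpoints).
365 = 7 × 52 + 1, so there are 52 full weeks plus 1 extra day.
Each full week contributes 5 weekdays (Mon–Fri): 52 × 5 = 260.
The 1 extra day is Fri — 1 of them qualifies.
Total: 260 + 1 = 261.

261 weekdays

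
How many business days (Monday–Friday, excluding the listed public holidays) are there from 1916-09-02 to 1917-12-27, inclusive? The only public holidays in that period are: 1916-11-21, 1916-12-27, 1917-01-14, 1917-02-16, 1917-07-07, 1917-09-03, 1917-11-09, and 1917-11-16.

1916-09-02 is a Saturday.
That's 482 days from start to end, counting both.
482 = 7 × 68 + 6, so there are 68 full weeks plus 6 extra days.
Each full week contributes 5 weekdays (Mon–Fri): 68 × 5 = 340.
The 6 extra days are Saturday, Sunday, Monday, Tuesday, Wednesday, Thursday — 4 of them qualify.
Total: 340 + 4 = 344.
Holidays: 1916-11-21 (Tue); 1916-12-27 (Wed); 1917-01-14 (Sun); 1917-02-16 (Fri); 1917-07-07 (Sat); 1917-09-03 (Mon); 1917-11-09 (Fri); 1917-11-16 (Fri).
6 of the 8 holidays fall on weekdays; the rest are weekends and were already excluded.
Business days: 344 − 6 = 338.

338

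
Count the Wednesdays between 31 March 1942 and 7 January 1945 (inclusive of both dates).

145

31 March 1942 is a Tuesday.
That's 1014 days from start to end, counting both.
1014 = 7 × 144 + 6, so there are 144 full weeks plus 6 extra days.
Each full week contributes one Wednesday: 144 so far.
The 6 extra days are Tue, Wed, Thu, Fri, Sat, Sun — 1 of them qualifies.
Total: 144 + 1 = 145.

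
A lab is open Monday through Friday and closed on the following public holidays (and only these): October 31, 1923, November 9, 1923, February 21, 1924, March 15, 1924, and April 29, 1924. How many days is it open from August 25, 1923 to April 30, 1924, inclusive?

August 25, 1923 is a Saturday.
The range spans 250 days (inclusive of both endpoints).
250 = 7 × 35 + 5, so there are 35 full weeks plus 5 extra days.
Each full week contributes 5 weekdays (Mon–Fri): 35 × 5 = 175.
The 5 extra days are Saturday, Sunday, Monday, Tuesday, Wednesday — 3 of them qualify.
Total: 175 + 3 = 178.
Holidays: October 31, 1923 (Wed); November 9, 1923 (Fri); February 21, 1924 (Thu); March 15, 1924 (Sat); April 29, 1924 (Tue).
4 of the 5 holidays fall on weekdays; the rest are weekends and were already excluded.
Business days: 178 − 4 = 174.

174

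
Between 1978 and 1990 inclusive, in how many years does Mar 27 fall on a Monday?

Day of week of March 27 in each year:
1978: Mon ✓, 1979: Tue, 1980: Thu, 1981: Fri, 1982: Sat, 1983: Sun, 1984: Tue, 1985: Wed, 1986: Thu, 1987: Fri, 1988: Sun, 1989: Mon ✓, 1990: Tue
Mondays: 1978, 1989.

2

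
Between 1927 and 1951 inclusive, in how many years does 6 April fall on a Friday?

Day of week of April 6 in each year:
1927: Wed, 1928: Fri ✓, 1929: Sat, 1930: Sun, 1931: Mon, 1932: Wed, 1933: Thu, 1934: Fri ✓, 1935: Sat, 1936: Mon, 1937: Tue, 1938: Wed, 1939: Thu, 1940: Sat, 1941: Sun, 1942: Mon, 1943: Tue, 1944: Thu, 1945: Fri ✓, 1946: Sat, 1947: Sun, 1948: Tue, 1949: Wed, 1950: Thu, 1951: Fri ✓
Fridays: 1928, 1934, 1945, 1951.

4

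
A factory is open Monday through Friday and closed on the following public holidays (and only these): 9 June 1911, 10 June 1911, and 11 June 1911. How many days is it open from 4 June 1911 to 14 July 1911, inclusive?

29

4 June 1911 is a Sunday.
That's 41 days from start to end, counting both.
41 = 7 × 5 + 6, so there are 5 full weeks plus 6 extra days.
Each full week contributes 5 weekdays (Mon–Fri): 5 × 5 = 25.
The 6 extra days are Sun, Mon, Tue, Wed, Thu, Fri — 5 of them qualify.
Total: 25 + 5 = 30.
Holidays: 9 June 1911 (Fri); 10 June 1911 (Sat); 11 June 1911 (Sun).
1 of the 3 holidays fall on weekdays; the rest are weekends and were already excluded.
Business days: 30 − 1 = 29.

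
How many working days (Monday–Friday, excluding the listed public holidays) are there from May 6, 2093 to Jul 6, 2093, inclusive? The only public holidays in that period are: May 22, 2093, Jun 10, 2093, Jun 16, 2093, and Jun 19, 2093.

May 6, 2093 is a Wednesday.
From May 6, 2093 to Jul 6, 2093 is 62 days inclusive.
62 = 7 × 8 + 6, so there are 8 full weeks plus 6 extra days.
Each full week contributes 5 weekdays (Mon–Fri): 8 × 5 = 40.
The 6 extra days are Wed, Thu, Fri, Sat, Sun, Mon — 4 of them qualify.
Total: 40 + 4 = 44.
Holidays: May 22, 2093 (Fri); Jun 10, 2093 (Wed); Jun 16, 2093 (Tue); Jun 19, 2093 (Fri).
All 4 holidays fall on weekdays, so subtract 4.
Business days: 44 − 4 = 40.

40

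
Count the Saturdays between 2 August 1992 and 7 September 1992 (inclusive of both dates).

2 August 1992 is a Sunday.
From 2 August 1992 to 7 September 1992 is 37 days inclusive.
37 = 7 × 5 + 2, so there are 5 full weeks plus 2 extra days.
Each full week contributes one Saturday: 5 so far.
The 2 extra days are Sun, Mon — none qualify.
Total: 5 + 0 = 5.

5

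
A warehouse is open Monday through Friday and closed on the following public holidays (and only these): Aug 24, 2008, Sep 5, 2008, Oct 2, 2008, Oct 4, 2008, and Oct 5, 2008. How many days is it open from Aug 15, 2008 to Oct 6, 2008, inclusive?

35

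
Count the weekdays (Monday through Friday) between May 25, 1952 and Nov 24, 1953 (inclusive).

May 25, 1952 is a Sunday.
From May 25, 1952 to Nov 24, 1953 is 549 days inclusive.
549 = 7 × 78 + 3, so there are 78 full weeks plus 3 extra days.
Each full week contributes 5 weekdays (Mon–Fri): 78 × 5 = 390.
The 3 extra days are Sun, Mon, Tue — 2 of them qualify.
Total: 390 + 2 = 392.

392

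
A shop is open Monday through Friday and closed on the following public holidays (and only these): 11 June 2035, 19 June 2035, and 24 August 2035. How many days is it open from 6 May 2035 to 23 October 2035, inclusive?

119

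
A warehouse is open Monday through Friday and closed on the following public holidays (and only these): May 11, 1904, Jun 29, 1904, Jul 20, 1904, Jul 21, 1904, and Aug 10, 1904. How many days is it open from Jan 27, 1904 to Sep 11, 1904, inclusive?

158

Jan 27, 1904 is a Wednesday.
The range spans 229 days (inclusive of both endpoints).
229 = 7 × 32 + 5, so there are 32 full weeks plus 5 extra days.
Each full week contributes 5 weekdays (Mon–Fri): 32 × 5 = 160.
The 5 extra days are Wednesday, Thursday, Friday, Saturday, Sunday — 3 of them qualify.
Total: 160 + 3 = 163.
Holidays: May 11, 1904 (Wed); Jun 29, 1904 (Wed); Jul 20, 1904 (Wed); Jul 21, 1904 (Thu); Aug 10, 1904 (Wed).
All 5 holidays fall on weekdays, so subtract 5.
Business days: 163 − 5 = 158.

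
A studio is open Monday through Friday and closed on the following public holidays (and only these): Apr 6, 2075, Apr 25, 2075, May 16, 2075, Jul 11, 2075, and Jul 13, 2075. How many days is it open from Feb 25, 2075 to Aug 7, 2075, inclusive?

115

Feb 25, 2075 is a Monday.
That's 164 days from start to end, counting both.
164 = 7 × 23 + 3, so there are 23 full weeks plus 3 extra days.
Each full week contributes 5 weekdays (Mon–Fri): 23 × 5 = 115.
The 3 extra days are Mon, Tue, Wed — 3 of them qualify.
Total: 115 + 3 = 118.
Holidays: Apr 6, 2075 (Sat); Apr 25, 2075 (Thu); May 16, 2075 (Thu); Jul 11, 2075 (Thu); Jul 13, 2075 (Sat).
3 of the 5 holidays fall on weekdays; the rest are weekends and were already excluded.
Business days: 118 − 3 = 115.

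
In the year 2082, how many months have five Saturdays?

4

A month has five Saturdays exactly when Saturday falls within its first (length − 28) days.
Jan: 31 days, starts Thu → 5 of Thu, Fri, Sat ✓
Feb: 28 days, starts Sun → 5 of (none)
Mar: 31 days, starts Sun → 5 of Sun, Mon, Tue
Apr: 30 days, starts Wed → 5 of Wed, Thu
May: 31 days, starts Fri → 5 of Fri, Sat, Sun ✓
Jun: 30 days, starts Mon → 5 of Mon, Tue
Jul: 31 days, starts Wed → 5 of Wed, Thu, Fri
Aug: 31 days, starts Sat → 5 of Sat, Sun, Mon ✓
Sep: 30 days, starts Tue → 5 of Tue, Wed
Oct: 31 days, starts Thu → 5 of Thu, Fri, Sat ✓
Nov: 30 days, starts Sun → 5 of Sun, Mon
Dec: 31 days, starts Tue → 5 of Tue, Wed, Thu
Months with five Saturdays: Jan, May, Aug, Oct.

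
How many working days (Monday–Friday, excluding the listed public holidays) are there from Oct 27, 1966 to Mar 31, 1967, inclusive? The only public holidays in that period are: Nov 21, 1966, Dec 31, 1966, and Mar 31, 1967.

110 working days

Oct 27, 1966 is a Thursday.
The range spans 156 days (inclusive of both endpoints).
156 = 7 × 22 + 2, so there are 22 full weeks plus 2 extra days.
Each full week contributes 5 weekdays (Mon–Fri): 22 × 5 = 110.
The 2 extra days are Thu, Fri — 2 of them qualify.
Total: 110 + 2 = 112.
Holidays: Nov 21, 1966 (Mon); Dec 31, 1966 (Sat); Mar 31, 1967 (Fri).
2 of the 3 holidays fall on weekdays; the rest are weekends and were already excluded.
Business days: 112 − 2 = 110.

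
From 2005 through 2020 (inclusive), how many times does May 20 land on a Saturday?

2

Day of week of May 20 in each year:
2005: Fri, 2006: Sat ✓, 2007: Sun, 2008: Tue, 2009: Wed, 2010: Thu, 2011: Fri, 2012: Sun, 2013: Mon, 2014: Tue, 2015: Wed, 2016: Fri, 2017: Sat ✓, 2018: Sun, 2019: Mon, 2020: Wed
Saturdays: 2006, 2017.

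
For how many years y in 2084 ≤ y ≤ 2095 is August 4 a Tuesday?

Day of week of August 4 in each year:
2084: Fri, 2085: Sat, 2086: Sun, 2087: Mon, 2088: Wed, 2089: Thu, 2090: Fri, 2091: Sat, 2092: Mon, 2093: Tue ✓, 2094: Wed, 2095: Thu
Tuesdays: 2093.

1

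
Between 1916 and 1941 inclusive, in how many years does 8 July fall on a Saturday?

4

Day of week of July 8 in each year:
1916: Sat ✓, 1917: Sun, 1918: Mon, 1919: Tue, 1920: Thu, 1921: Fri, 1922: Sat ✓, 1923: Sun, 1924: Tue, 1925: Wed, 1926: Thu, 1927: Fri, 1928: Sun, 1929: Mon, 1930: Tue, 1931: Wed, 1932: Fri, 1933: Sat ✓, 1934: Sun, 1935: Mon, 1936: Wed, 1937: Thu, 1938: Fri, 1939: Sat ✓, 1940: Mon, 1941: Tue
Saturdays: 1916, 1922, 1933, 1939.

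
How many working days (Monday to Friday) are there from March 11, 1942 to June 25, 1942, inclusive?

77

March 11, 1942 is a Wednesday.
That's 107 days from start to end, counting both.
107 = 7 × 15 + 2, so there are 15 full weeks plus 2 extra days.
Each full week contributes 5 weekdays (Mon–Fri): 15 × 5 = 75.
The 2 extra days are Wed, Thu — 2 of them qualify.
Total: 75 + 2 = 77.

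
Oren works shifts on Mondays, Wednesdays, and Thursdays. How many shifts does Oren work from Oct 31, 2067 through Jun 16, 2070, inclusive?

Oct 31, 2067 is a Monday.
That's 960 days from start to end, counting both.
960 = 7 × 137 + 1, so there are 137 full weeks plus 1 extra day.
Each full week contributes 3 days from the set (Mon, Wed, Thu): 137 × 3 = 411.
The 1 extra day is Monday — 1 of them qualifies.
Total: 411 + 1 = 412.

412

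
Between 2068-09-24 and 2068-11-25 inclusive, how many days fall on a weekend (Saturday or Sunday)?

18

2068-09-24 is a Monday.
That's 63 days from start to end, counting both.
63 = 7 × 9, so the span is exactly 9 full weeks.
Each full week contributes 2 weekend days (Sat, Sun): 9 × 2 = 18.
Total: 18.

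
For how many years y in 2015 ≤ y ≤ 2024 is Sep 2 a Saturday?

2

Day of week of September 2 in each year:
2015: Wed, 2016: Fri, 2017: Sat ✓, 2018: Sun, 2019: Mon, 2020: Wed, 2021: Thu, 2022: Fri, 2023: Sat ✓, 2024: Mon
Saturdays: 2017, 2023.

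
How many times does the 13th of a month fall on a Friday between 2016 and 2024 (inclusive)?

15

Friday-the-13ths by year:
2016: May
2017: Jan, Oct
2018: Apr, Jul
2019: Sep, Dec
2020: Mar, Nov
2021: Aug
2022: May
2023: Jan, Oct
2024: Sep, Dec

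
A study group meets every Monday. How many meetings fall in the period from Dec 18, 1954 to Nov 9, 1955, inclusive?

Dec 18, 1954 is a Saturday.
That's 327 days from start to end, counting both.
327 = 7 × 46 + 5, so there are 46 full weeks plus 5 extra days.
Each full week contributes one Monday: 46 so far.
The 5 extra days are Saturday, Sunday, Monday, Tuesday, Wednesday — 1 of them qualifies.
Total: 46 + 1 = 47.

47 Mondays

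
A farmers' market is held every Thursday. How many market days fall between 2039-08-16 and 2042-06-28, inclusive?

150 Thursdays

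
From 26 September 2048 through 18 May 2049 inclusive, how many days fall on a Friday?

26 September 2048 is a Saturday.
From 26 September 2048 to 18 May 2049 is 235 days inclusive.
235 = 7 × 33 + 4, so there are 33 full weeks plus 4 extra days.
Each full week contributes one Friday: 33 so far.
The 4 extra days are Saturday, Sunday, Monday, Tuesday — none qualify.
Total: 33 + 0 = 33.

33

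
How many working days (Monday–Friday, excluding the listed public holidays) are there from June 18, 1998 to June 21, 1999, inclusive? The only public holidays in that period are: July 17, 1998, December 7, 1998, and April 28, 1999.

260 working days

June 18, 1998 is a Thursday.
That's 369 days from start to end, counting both.
369 = 7 × 52 + 5, so there are 52 full weeks plus 5 extra days.
Each full week contributes 5 weekdays (Mon–Fri): 52 × 5 = 260.
The 5 extra days are Thu, Fri, Sat, Sun, Mon — 3 of them qualify.
Total: 260 + 3 = 263.
Holidays: July 17, 1998 (Fri); December 7, 1998 (Mon); April 28, 1999 (Wed).
All 3 holidays fall on weekdays, so subtract 3.
Business days: 263 − 3 = 260.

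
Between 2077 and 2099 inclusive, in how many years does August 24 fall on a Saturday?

Day of week of August 24 in each year:
2077: Tue, 2078: Wed, 2079: Thu, 2080: Sat ✓, 2081: Sun, 2082: Mon, 2083: Tue, 2084: Thu, 2085: Fri, 2086: Sat ✓, 2087: Sun, 2088: Tue, 2089: Wed, 2090: Thu, 2091: Fri, 2092: Sun, 2093: Mon, 2094: Tue, 2095: Wed, 2096: Fri, 2097: Sat ✓, 2098: Sun, 2099: Mon
Saturdays: 2080, 2086, 2097.

3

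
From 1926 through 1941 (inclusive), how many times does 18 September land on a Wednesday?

3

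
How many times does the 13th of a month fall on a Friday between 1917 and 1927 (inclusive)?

18

Friday-the-13ths by year:
1917: Apr, Jul
1918: Sep, Dec
1919: Jun
1920: Feb, Aug
1921: May
1922: Jan, Oct
1923: Apr, Jul
1924: Jun
1925: Feb, Mar, Nov
1926: Aug
1927: May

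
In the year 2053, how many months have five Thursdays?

A month has five Thursdays exactly when Thursday falls within its first (length − 28) days.
Jan: 31 days, starts Wed → 5 of Wed, Thu, Fri ✓
Feb: 28 days, starts Sat → 5 of (none)
Mar: 31 days, starts Sat → 5 of Sat, Sun, Mon
Apr: 30 days, starts Tue → 5 of Tue, Wed
May: 31 days, starts Thu → 5 of Thu, Fri, Sat ✓
Jun: 30 days, starts Sun → 5 of Sun, Mon
Jul: 31 days, starts Tue → 5 of Tue, Wed, Thu ✓
Aug: 31 days, starts Fri → 5 of Fri, Sat, Sun
Sep: 30 days, starts Mon → 5 of Mon, Tue
Oct: 31 days, starts Wed → 5 of Wed, Thu, Fri ✓
Nov: 30 days, starts Sat → 5 of Sat, Sun
Dec: 31 days, starts Mon → 5 of Mon, Tue, Wed
Months with five Thursdays: Jan, May, Jul, Oct.

4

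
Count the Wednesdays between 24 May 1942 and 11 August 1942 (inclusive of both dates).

24 May 1942 is a Sunday.
The range spans 80 days (inclusive of both endpoints).
80 = 7 × 11 + 3, so there are 11 full weeks plus 3 extra days.
Each full week contributes one Wednesday: 11 so far.
The 3 extra days are Sun, Mon, Tue — none qualify.
Total: 11 + 0 = 11.

11 Wednesdays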